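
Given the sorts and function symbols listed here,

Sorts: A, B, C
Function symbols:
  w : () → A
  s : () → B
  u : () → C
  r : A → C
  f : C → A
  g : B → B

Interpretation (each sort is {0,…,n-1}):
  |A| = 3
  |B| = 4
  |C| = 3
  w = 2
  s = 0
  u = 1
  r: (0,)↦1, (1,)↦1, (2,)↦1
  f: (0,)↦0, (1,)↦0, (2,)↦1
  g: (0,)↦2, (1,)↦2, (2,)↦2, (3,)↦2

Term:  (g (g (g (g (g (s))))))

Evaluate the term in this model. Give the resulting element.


  s = 0
  (g (s)) = g(0,) = 2
  (g (g (s))) = g(2,) = 2
  (g (g (g (s)))) = g(2,) = 2
  (g (g (g (g (s))))) = g(2,) = 2
  (g (g (g (g (g (s)))))) = g(2,) = 2

value = 2


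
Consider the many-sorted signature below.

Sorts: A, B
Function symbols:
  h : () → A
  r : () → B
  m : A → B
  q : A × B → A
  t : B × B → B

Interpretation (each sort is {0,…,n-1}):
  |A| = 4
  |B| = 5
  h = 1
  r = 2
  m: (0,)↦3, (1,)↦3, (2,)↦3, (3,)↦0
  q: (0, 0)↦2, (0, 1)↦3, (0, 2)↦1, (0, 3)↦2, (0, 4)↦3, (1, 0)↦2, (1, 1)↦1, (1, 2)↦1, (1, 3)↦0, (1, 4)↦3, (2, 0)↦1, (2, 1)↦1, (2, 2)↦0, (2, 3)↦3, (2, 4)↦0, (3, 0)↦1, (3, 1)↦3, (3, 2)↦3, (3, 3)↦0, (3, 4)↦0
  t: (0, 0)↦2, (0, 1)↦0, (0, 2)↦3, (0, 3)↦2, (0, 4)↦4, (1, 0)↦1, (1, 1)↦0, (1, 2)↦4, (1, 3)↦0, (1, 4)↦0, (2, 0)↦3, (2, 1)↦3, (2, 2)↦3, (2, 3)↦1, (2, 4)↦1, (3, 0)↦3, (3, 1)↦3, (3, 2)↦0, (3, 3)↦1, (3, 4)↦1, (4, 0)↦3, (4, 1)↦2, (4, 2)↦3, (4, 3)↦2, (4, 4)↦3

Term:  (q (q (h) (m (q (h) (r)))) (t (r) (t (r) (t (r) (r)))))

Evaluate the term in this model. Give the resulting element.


  h = 1
  h = 1
  r = 2
  (q (h) (r)) = q(1, 2) = 1
  (m (q (h) (r))) = m(1,) = 3
  (q (h) (m (q (h) (r)))) = q(1, 3) = 0
  r = 2
  r = 2
  r = 2
  r = 2
  (t (r) (r)) = t(2, 2) = 3
  (t (r) (t (r) (r))) = t(2, 3) = 1
  (t (r) (t (r) (t (r) (r)))) = t(2, 1) = 3
  (q (q (h) (m (q (h) (r)))) (t (r) (t (r) (t (r) (r))))) = q(0, 3) = 2

value = 2


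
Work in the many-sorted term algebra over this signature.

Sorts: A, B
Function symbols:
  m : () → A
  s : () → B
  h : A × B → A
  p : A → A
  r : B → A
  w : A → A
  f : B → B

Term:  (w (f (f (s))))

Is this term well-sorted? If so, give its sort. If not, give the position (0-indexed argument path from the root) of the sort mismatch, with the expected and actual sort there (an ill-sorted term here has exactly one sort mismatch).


ill-sorted at position [0]: expected A, got B

      (s) : B
    (f (s)) : B
  (f (f (s))) : B
(w (f (f (s)))) : ✗ arg 0 at [0] has sort B, expected A


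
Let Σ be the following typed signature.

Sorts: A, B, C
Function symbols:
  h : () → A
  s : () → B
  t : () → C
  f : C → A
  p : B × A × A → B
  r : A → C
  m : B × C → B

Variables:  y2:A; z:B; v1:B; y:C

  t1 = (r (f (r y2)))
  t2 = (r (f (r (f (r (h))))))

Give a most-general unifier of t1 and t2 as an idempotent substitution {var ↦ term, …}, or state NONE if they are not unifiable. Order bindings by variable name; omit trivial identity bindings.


{y2 ↦ (f (r (h)))}


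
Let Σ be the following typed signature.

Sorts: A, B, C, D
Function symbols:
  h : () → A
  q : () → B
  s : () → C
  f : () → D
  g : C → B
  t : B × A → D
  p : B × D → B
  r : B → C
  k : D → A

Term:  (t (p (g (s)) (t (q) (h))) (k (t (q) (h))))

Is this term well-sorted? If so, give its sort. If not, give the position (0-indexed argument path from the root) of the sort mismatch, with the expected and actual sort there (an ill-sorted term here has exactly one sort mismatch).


      (s) : C
    (g (s)) : B
      (q) : B
      (h) : A
    (t (q) (h)) : D
  (p (g (s)) (t (q) (h))) : B
      (q) : B
      (h) : A
    (t (q) (h)) : D
  (k (t (q) (h))) : A
(t (p (g (s)) (t (q) (h))) (k (t (q) (h)))) : D

well-sorted; sort = D


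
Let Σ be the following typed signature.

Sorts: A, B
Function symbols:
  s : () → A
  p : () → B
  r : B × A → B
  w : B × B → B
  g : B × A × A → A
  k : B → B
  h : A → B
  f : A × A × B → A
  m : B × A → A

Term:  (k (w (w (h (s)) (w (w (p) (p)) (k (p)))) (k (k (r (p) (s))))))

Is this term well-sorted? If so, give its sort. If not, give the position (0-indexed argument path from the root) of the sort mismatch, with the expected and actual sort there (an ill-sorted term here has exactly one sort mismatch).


        (s) : A
      (h (s)) : B
          (p) : B
          (p) : B
        (w (p) (p)) : B
          (p) : B
        (k (p)) : B
      (w (w (p) (p)) (k (p))) : B
    (w (h (s)) (w (w (p) (p)) (k (p)))) : B
          (p) : B
          (s) : A
        (r (p) (s)) : B
      (k (r (p) (s))) : B
    (k (k (r (p) (s)))) : B
  (w (w (h (s)) (w (w (p) (p)) (k (p)))) (k (k (r (p) (s))))) : B
(k (w (w (h (s)) (w (w (p) (p)) (k (p)))) (k (k (r (p) (s)))))) : B

well-sorted; sort = B


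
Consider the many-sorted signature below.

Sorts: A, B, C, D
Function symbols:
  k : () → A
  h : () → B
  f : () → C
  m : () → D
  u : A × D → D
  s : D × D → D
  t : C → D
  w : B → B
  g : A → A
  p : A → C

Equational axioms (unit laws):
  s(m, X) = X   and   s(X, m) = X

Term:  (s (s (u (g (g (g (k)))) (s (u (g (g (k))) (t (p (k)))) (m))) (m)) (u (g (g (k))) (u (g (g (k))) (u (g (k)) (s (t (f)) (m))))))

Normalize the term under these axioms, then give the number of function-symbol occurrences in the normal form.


1. (s (s (u (g (g (g (k)))) (s (u (g (g (k))) (t (p (k)))) (m))) (m)) (u (g (g (k))) (u (g (g (k))) (u (g (k)) (s (t (f)) (m))))))  →  (s (u (g (g (g (k)))) (s (u (g (g (k))) (t (p (k)))) (m))) (u (g (g (k))) (u (g (g (k))) (u (g (k)) (s (t (f)) (m))))))
2. (s (u (g (g (g (k)))) (s (u (g (g (k))) (t (p (k)))) (m))) (u (g (g (k))) (u (g (g (k))) (u (g (k)) (s (t (f)) (m))))))  →  (s (u (g (g (g (k)))) (u (g (g (k))) (t (p (k))))) (u (g (g (k))) (u (g (g (k))) (u (g (k)) (s (t (f)) (m))))))
3. (s (u (g (g (g (k)))) (u (g (g (k))) (t (p (k))))) (u (g (g (k))) (u (g (g (k))) (u (g (k)) (s (t (f)) (m))))))  →  (s (u (g (g (g (k)))) (u (g (g (k))) (t (p (k))))) (u (g (g (k))) (u (g (g (k))) (u (g (k)) (t (f))))))
normal form: (s (u (g (g (g (k)))) (u (g (g (k))) (t (p (k))))) (u (g (g (k))) (u (g (g (k))) (u (g (k)) (t (f))))))

size = 26


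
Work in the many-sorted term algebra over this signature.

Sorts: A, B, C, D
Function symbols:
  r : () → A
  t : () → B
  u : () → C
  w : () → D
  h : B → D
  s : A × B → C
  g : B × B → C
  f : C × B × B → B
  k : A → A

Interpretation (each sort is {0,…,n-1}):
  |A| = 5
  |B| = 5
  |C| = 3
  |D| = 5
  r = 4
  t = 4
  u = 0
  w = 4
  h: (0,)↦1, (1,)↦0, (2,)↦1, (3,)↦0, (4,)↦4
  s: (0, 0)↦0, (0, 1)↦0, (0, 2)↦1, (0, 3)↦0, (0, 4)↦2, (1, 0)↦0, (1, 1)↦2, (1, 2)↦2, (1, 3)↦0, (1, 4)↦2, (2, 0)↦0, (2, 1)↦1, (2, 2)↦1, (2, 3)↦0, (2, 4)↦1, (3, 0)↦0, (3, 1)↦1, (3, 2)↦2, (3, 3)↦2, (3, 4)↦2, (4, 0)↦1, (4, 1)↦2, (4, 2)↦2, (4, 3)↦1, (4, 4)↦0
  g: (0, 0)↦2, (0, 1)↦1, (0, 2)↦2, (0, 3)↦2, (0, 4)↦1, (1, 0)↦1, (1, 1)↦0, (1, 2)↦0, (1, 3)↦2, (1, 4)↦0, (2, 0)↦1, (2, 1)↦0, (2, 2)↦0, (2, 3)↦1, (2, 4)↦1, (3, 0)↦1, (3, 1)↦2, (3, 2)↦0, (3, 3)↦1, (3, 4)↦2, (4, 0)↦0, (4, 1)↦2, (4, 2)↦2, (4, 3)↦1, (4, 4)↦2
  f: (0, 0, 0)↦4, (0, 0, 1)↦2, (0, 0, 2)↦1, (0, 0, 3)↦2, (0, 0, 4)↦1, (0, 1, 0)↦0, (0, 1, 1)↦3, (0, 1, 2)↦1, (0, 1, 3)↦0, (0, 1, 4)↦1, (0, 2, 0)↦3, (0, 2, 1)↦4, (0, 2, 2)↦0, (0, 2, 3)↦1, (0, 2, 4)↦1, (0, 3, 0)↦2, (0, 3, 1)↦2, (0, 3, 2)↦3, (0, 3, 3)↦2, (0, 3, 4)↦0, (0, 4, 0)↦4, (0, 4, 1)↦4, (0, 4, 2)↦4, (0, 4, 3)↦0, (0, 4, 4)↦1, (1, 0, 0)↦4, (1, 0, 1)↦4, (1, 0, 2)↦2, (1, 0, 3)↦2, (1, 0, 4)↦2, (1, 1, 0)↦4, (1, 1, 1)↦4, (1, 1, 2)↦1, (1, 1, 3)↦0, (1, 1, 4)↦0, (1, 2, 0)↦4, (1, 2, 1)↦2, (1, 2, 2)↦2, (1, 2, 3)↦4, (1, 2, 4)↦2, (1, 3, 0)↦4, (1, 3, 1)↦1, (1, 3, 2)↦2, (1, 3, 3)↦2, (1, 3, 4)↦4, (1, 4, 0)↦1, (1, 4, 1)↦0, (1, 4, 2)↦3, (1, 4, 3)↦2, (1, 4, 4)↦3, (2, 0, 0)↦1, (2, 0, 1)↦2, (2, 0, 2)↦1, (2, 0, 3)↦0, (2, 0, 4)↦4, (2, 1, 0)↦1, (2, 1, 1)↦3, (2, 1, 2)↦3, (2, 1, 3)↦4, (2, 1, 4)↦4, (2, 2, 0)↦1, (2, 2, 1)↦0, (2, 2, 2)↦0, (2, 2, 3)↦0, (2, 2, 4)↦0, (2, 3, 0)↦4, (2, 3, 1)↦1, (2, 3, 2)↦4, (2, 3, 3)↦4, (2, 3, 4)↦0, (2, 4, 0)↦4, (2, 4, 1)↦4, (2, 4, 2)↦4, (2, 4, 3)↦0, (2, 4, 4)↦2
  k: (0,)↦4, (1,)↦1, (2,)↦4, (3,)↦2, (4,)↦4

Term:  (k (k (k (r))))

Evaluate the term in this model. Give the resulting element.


  r = 4
  (k (r)) = k(4,) = 4
  (k (k (r))) = k(4,) = 4
  (k (k (k (r)))) = k(4,) = 4

value = 4


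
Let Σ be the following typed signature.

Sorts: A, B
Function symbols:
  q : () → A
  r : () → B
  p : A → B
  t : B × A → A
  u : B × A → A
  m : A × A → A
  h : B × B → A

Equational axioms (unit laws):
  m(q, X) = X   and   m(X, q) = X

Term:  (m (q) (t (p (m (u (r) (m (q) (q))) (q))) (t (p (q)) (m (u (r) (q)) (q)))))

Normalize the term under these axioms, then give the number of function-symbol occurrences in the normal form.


size = 11

1. (m (q) (t (p (m (u (r) (m (q) (q))) (q))) (t (p (q)) (m (u (r) (q)) (q)))))  →  (t (p (m (u (r) (m (q) (q))) (q))) (t (p (q)) (m (u (r) (q)) (q))))
2. (t (p (m (u (r) (m (q) (q))) (q))) (t (p (q)) (m (u (r) (q)) (q))))  →  (t (p (u (r) (m (q) (q)))) (t (p (q)) (m (u (r) (q)) (q))))
3. (t (p (u (r) (m (q) (q)))) (t (p (q)) (m (u (r) (q)) (q))))  →  (t (p (u (r) (q))) (t (p (q)) (m (u (r) (q)) (q))))
4. (t (p (u (r) (q))) (t (p (q)) (m (u (r) (q)) (q))))  →  (t (p (u (r) (q))) (t (p (q)) (u (r) (q))))
normal form: (t (p (u (r) (q))) (t (p (q)) (u (r) (q))))


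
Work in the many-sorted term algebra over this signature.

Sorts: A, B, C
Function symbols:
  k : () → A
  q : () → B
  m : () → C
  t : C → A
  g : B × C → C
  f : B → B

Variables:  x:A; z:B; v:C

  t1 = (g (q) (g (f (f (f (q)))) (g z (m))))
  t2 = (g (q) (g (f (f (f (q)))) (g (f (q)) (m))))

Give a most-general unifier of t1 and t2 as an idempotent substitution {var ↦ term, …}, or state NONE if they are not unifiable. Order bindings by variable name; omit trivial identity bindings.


{z ↦ (f (q))}


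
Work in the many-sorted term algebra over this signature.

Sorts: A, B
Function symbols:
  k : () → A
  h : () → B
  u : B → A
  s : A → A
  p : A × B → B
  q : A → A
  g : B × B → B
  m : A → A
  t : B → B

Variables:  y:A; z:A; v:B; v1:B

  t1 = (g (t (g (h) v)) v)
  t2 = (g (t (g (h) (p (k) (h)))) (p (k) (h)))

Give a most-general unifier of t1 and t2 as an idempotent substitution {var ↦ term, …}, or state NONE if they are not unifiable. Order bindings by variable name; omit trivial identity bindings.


{v ↦ (p (k) (h))}


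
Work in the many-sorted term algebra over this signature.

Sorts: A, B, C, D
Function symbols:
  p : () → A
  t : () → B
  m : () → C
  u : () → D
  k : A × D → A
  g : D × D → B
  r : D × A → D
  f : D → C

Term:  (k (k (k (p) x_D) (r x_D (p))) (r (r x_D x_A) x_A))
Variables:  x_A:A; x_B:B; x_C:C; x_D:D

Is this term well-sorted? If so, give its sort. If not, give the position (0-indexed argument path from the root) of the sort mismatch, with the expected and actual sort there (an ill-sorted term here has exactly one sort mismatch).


      (p) : A
      x_D : D
    (k (p) x_D) : A
      x_D : D
      (p) : A
    (r x_D (p)) : D
  (k (k (p) x_D) (r x_D (p))) : A
      x_D : D
      x_A : A
    (r x_D x_A) : D
    x_A : A
  (r (r x_D x_A) x_A) : D
(k (k (k (p) x_D) (r x_D (p))) (r (r x_D x_A) x_A)) : A

well-sorted; sort = A


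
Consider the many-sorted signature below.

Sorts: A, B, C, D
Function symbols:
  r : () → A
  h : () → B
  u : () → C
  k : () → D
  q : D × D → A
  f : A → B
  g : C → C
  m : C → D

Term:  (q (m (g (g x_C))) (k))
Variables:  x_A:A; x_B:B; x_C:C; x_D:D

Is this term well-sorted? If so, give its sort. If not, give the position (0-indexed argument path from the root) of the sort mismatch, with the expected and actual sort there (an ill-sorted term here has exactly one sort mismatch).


well-sorted; sort = A

        x_C : C
      (g x_C) : C
    (g (g x_C)) : C
  (m (g (g x_C))) : D
  (k) : D
(q (m (g (g x_C))) (k)) : A


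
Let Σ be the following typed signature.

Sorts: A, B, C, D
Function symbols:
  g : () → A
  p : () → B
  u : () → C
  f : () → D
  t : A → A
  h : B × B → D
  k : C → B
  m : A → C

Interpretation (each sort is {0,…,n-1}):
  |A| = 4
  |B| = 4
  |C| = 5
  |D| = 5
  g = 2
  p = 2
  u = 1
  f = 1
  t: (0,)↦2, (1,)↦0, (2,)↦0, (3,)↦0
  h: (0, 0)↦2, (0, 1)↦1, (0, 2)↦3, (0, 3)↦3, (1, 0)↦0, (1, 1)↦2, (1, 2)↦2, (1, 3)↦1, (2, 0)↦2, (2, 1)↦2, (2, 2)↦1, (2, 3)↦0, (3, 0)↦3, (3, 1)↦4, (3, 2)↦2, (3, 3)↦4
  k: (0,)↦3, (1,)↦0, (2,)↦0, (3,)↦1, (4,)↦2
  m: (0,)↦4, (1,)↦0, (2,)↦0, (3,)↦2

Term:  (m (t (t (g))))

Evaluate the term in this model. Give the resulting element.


  g = 2
  (t (g)) = t(2,) = 0
  (t (t (g))) = t(0,) = 2
  (m (t (t (g)))) = m(2,) = 0

value = 0


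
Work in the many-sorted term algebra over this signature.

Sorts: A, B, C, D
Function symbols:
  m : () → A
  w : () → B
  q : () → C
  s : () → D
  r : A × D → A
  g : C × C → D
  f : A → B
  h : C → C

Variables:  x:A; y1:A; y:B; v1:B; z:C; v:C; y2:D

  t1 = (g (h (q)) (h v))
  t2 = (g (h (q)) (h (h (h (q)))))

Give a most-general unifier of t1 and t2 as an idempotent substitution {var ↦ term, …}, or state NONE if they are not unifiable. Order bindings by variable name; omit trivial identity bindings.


{v ↦ (h (h (q)))}


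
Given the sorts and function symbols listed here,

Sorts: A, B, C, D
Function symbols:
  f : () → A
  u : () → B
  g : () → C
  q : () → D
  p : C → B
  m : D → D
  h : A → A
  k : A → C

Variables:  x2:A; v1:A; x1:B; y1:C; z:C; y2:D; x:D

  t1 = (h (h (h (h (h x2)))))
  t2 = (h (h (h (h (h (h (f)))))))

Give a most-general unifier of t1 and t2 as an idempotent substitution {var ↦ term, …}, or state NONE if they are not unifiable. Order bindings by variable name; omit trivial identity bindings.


{x2 ↦ (h (f))}


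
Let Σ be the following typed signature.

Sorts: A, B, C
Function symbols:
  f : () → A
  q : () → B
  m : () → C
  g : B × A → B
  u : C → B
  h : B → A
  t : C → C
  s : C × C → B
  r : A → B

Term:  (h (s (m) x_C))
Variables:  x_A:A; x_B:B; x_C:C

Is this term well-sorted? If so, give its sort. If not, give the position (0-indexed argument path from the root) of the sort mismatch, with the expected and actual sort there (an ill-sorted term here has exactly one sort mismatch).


    (m) : C
    x_C : C
  (s (m) x_C) : B
(h (s (m) x_C)) : A

well-sorted; sort = A


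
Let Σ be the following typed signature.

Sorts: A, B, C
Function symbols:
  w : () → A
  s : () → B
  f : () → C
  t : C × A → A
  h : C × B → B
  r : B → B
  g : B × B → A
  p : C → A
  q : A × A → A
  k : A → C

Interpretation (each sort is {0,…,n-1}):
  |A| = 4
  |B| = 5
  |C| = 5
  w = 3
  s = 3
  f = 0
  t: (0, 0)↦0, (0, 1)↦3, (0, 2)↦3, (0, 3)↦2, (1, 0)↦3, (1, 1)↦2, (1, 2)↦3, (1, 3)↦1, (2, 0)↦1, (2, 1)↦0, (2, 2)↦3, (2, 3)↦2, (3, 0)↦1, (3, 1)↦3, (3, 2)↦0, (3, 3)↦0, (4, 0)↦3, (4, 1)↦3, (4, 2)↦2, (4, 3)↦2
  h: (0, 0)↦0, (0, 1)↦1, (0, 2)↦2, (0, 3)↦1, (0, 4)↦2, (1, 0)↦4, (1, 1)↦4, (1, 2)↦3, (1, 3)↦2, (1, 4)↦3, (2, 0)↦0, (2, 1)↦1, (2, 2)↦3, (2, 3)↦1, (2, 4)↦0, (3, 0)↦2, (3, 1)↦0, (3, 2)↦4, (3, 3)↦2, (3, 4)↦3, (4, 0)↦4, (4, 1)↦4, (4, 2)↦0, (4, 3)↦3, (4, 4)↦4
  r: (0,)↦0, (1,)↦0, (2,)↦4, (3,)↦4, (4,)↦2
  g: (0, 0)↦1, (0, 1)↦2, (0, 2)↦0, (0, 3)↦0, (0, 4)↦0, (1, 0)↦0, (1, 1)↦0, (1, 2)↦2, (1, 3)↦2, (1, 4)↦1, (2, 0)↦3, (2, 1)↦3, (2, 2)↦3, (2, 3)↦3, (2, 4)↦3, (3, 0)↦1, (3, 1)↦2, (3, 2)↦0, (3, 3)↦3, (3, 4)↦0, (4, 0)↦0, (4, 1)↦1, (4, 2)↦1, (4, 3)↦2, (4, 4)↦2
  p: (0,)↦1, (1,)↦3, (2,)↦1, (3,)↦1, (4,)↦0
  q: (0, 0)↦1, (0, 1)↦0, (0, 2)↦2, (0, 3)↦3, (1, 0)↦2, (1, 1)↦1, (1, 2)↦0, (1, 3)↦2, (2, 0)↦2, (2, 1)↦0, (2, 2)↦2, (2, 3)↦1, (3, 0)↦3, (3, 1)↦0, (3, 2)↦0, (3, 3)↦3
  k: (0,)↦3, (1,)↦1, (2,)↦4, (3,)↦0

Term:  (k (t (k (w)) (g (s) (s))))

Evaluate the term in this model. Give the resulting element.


  w = 3
  (k (w)) = k(3,) = 0
  s = 3
  s = 3
  (g (s) (s)) = g(3, 3) = 3
  (t (k (w)) (g (s) (s))) = t(0, 3) = 2
  (k (t (k (w)) (g (s) (s)))) = k(2,) = 4

value = 4


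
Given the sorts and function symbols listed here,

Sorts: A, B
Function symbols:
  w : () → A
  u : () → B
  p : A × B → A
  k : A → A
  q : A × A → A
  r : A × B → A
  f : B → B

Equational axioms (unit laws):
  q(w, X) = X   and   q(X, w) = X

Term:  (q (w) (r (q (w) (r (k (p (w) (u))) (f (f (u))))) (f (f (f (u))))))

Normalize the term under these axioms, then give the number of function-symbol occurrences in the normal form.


1. (q (w) (r (q (w) (r (k (p (w) (u))) (f (f (u))))) (f (f (f (u))))))  →  (r (q (w) (r (k (p (w) (u))) (f (f (u))))) (f (f (f (u)))))
2. (r (q (w) (r (k (p (w) (u))) (f (f (u))))) (f (f (f (u)))))  →  (r (r (k (p (w) (u))) (f (f (u)))) (f (f (f (u)))))
normal form: (r (r (k (p (w) (u))) (f (f (u)))) (f (f (f (u)))))

size = 13


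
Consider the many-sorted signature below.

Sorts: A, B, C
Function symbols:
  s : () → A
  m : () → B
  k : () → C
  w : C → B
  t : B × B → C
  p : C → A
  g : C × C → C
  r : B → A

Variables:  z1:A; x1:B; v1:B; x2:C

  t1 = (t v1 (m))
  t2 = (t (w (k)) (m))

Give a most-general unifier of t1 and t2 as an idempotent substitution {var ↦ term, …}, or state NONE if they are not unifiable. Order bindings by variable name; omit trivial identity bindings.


{v1 ↦ (w (k))}


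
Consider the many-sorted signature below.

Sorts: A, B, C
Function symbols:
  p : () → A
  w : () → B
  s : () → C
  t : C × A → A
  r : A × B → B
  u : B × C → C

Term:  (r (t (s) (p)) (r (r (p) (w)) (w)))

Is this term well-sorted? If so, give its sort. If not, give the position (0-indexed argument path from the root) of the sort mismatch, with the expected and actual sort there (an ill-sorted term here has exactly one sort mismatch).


ill-sorted at position [1, 0]: expected A, got B

    (s) : C
    (p) : A
  (t (s) (p)) : A
      (p) : A
      (w) : B
    (r (p) (w)) : B
    (w) : B
  (r (r (p) (w)) (w)) : ✗ arg 0 at [1, 0] has sort B, expected A


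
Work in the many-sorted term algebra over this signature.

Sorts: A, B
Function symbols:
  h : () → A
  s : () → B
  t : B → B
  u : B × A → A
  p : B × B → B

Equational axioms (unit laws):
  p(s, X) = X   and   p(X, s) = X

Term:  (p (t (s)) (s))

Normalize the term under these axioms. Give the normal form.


normal form = (t (s))

1. (p (t (s)) (s))  →  (t (s))


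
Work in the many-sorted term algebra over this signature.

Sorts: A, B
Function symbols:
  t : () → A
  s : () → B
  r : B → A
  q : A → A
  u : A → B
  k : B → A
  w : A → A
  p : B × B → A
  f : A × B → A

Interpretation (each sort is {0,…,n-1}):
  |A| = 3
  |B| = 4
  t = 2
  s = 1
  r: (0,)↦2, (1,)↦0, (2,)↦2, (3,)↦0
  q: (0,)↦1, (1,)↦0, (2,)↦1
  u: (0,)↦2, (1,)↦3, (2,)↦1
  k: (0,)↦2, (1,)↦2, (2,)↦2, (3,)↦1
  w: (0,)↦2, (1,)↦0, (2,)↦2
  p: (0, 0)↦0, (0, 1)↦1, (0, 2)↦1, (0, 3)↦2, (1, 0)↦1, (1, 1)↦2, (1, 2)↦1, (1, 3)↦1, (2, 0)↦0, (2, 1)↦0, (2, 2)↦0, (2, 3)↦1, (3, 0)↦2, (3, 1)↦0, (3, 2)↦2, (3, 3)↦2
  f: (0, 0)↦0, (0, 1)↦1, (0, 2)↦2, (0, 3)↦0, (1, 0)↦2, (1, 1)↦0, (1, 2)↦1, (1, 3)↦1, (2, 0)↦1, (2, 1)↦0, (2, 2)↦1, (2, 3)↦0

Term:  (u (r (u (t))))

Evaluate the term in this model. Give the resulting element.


  t = 2
  (u (t)) = u(2,) = 1
  (r (u (t))) = r(1,) = 0
  (u (r (u (t)))) = u(0,) = 2

value = 2


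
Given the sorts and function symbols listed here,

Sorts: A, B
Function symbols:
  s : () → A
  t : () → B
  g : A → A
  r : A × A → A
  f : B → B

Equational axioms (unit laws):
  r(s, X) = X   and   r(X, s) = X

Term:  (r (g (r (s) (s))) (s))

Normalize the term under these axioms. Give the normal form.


normal form = (g (s))

1. (r (g (r (s) (s))) (s))  →  (g (r (s) (s)))
2. (g (r (s) (s)))  →  (g (s))


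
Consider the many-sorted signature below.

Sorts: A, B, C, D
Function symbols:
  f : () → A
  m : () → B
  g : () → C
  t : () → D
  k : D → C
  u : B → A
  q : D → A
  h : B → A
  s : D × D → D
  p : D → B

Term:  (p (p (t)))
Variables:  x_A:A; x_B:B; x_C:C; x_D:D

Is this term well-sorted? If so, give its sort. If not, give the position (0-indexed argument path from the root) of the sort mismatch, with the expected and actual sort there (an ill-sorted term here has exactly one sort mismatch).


    (t) : D
  (p (t)) : B
(p (p (t))) : ✗ arg 0 at [0] has sort B, expected D

ill-sorted at position [0]: expected D, got B


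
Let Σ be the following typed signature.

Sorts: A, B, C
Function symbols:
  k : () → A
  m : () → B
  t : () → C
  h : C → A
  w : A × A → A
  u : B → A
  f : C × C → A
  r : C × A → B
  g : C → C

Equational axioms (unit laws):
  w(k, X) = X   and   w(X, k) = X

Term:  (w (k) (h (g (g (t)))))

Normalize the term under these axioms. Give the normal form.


1. (w (k) (h (g (g (t)))))  →  (h (g (g (t))))

normal form = (h (g (g (t))))


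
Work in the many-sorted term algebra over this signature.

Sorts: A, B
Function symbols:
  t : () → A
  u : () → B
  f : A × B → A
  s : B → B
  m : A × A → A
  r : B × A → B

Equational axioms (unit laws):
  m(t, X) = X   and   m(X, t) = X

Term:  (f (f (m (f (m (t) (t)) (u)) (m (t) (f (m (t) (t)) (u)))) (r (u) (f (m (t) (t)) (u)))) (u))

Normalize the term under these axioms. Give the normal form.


1. (f (f (m (f (m (t) (t)) (u)) (m (t) (f (m (t) (t)) (u)))) (r (u) (f (m (t) (t)) (u)))) (u))  →  (f (f (m (f (t) (u)) (m (t) (f (m (t) (t)) (u)))) (r (u) (f (m (t) (t)) (u)))) (u))
2. (f (f (m (f (t) (u)) (m (t) (f (m (t) (t)) (u)))) (r (u) (f (m (t) (t)) (u)))) (u))  →  (f (f (m (f (t) (u)) (f (m (t) (t)) (u))) (r (u) (f (m (t) (t)) (u)))) (u))
3. (f (f (m (f (t) (u)) (f (m (t) (t)) (u))) (r (u) (f (m (t) (t)) (u)))) (u))  →  (f (f (m (f (t) (u)) (f (t) (u))) (r (u) (f (m (t) (t)) (u)))) (u))
4. (f (f (m (f (t) (u)) (f (t) (u))) (r (u) (f (m (t) (t)) (u)))) (u))  →  (f (f (m (f (t) (u)) (f (t) (u))) (r (u) (f (t) (u)))) (u))

normal form = (f (f (m (f (t) (u)) (f (t) (u))) (r (u) (f (t) (u)))) (u))


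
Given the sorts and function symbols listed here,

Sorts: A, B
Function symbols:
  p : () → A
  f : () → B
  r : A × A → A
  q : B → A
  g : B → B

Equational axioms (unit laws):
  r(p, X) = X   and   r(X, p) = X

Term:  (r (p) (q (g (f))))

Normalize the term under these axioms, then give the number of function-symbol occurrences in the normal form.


1. (r (p) (q (g (f))))  →  (q (g (f)))
normal form: (q (g (f)))

size = 3


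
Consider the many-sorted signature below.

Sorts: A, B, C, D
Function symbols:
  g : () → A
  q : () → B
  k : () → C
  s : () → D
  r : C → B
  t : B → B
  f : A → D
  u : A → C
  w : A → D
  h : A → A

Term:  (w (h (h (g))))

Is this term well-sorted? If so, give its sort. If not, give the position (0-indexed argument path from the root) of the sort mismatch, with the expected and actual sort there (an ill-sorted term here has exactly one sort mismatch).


      (g) : A
    (h (g)) : A
  (h (h (g))) : A
(w (h (h (g)))) : D

well-sorted; sort = D


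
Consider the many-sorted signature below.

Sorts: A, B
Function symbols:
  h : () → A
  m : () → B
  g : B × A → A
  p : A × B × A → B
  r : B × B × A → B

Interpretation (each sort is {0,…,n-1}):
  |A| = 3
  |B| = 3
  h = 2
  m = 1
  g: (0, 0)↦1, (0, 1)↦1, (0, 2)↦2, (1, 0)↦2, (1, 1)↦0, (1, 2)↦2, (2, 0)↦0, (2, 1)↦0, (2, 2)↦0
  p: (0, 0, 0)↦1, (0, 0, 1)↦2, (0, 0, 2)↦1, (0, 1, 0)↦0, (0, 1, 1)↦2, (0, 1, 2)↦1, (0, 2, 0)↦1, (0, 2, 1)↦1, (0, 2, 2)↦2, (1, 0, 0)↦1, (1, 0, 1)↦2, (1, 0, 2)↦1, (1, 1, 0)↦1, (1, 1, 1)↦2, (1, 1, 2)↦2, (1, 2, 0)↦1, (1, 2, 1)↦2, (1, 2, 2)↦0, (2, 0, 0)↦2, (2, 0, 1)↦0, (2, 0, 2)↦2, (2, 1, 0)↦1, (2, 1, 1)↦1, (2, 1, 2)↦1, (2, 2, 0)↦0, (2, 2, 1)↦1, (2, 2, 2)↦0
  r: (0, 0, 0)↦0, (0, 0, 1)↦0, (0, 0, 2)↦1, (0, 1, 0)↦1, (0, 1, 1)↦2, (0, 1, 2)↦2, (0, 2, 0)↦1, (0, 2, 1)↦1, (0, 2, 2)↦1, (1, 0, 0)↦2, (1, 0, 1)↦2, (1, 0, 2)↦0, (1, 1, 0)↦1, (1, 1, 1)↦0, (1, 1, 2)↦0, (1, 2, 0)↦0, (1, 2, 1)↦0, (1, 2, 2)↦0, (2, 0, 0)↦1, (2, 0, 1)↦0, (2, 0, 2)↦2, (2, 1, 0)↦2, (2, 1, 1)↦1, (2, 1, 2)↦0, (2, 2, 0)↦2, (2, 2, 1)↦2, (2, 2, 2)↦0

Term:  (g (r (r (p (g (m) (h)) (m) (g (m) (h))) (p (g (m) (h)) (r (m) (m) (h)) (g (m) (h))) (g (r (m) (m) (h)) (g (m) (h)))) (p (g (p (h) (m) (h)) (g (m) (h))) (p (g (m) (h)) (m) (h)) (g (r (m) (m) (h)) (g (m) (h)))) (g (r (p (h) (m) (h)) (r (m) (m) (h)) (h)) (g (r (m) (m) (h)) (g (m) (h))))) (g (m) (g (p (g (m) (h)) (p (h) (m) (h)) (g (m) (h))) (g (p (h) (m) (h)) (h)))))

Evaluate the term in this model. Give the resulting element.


  m = 1
  h = 2
  (g (m) (h)) = g(1, 2) = 2
  m = 1
  m = 1
  h = 2
  (g (m) (h)) = g(1, 2) = 2
  (p (g (m) (h)) (m) (g (m) (h))) = p(2, 1, 2) = 1
  m = 1
  h = 2
  (g (m) (h)) = g(1, 2) = 2
  m = 1
  m = 1
  h = 2
  (r (m) (m) (h)) = r(1, 1, 2) = 0
  m = 1
  h = 2
  (g (m) (h)) = g(1, 2) = 2
  (p (g (m) (h)) (r (m) (m) (h)) (g (m) (h))) = p(2, 0, 2) = 2
  m = 1
  m = 1
  h = 2
  (r (m) (m) (h)) = r(1, 1, 2) = 0
  m = 1
  h = 2
  (g (m) (h)) = g(1, 2) = 2
  (g (r (m) (m) (h)) (g (m) (h))) = g(0, 2) = 2
  (r (p (g (m) (h)) (m) (g (m) (h))) (p (g (m) (h)) (r (m) (m) (h)) (g (m) (h))) (g (r (m) (m) (h)) (g (m) (h)))) = r(1, 2, 2) = 0
  h = 2
  m = 1
  h = 2
  (p (h) (m) (h)) = p(2, 1, 2) = 1
  m = 1
  h = 2
  (g (m) (h)) = g(1, 2) = 2
  (g (p (h) (m) (h)) (g (m) (h))) = g(1, 2) = 2
  m = 1
  h = 2
  (g (m) (h)) = g(1, 2) = 2
  m = 1
  h = 2
  (p (g (m) (h)) (m) (h)) = p(2, 1, 2) = 1
  m = 1
  m = 1
  h = 2
  (r (m) (m) (h)) = r(1, 1, 2) = 0
  m = 1
  h = 2
  (g (m) (h)) = g(1, 2) = 2
  (g (r (m) (m) (h)) (g (m) (h))) = g(0, 2) = 2
  (p (g (p (h) (m) (h)) (g (m) (h))) (p (g (m) (h)) (m) (h)) (g (r (m) (m) (h)) (g (m) (h)))) = p(2, 1, 2) = 1
  h = 2
  m = 1
  h = 2
  (p (h) (m) (h)) = p(2, 1, 2) = 1
  m = 1
  m = 1
  h = 2
  (r (m) (m) (h)) = r(1, 1, 2) = 0
  h = 2
  (r (p (h) (m) (h)) (r (m) (m) (h)) (h)) = r(1, 0, 2) = 0
  m = 1
  m = 1
  h = 2
  (r (m) (m) (h)) = r(1, 1, 2) = 0
  m = 1
  h = 2
  (g (m) (h)) = g(1, 2) = 2
  (g (r (m) (m) (h)) (g (m) (h))) = g(0, 2) = 2
  (g (r (p (h) (m) (h)) (r (m) (m) (h)) (h)) (g (r (m) (m) (h)) (g (m) (h)))) = g(0, 2) = 2
  (r (r (p (g (m) (h)) (m) (g (m) (h))) (p (g (m) (h)) (r (m) (m) (h)) (g (m) (h))) (g (r (m) (m) (h)) (g (m) (h)))) (p (g (p (h) (m) (h)) (g (m) (h))) (p (g (m) (h)) (m) (h)) (g (r (m) (m) (h)) (g (m) (h)))) (g (r (p (h) (m) (h)) (r (m) (m) (h)) (h)) (g (r (m) (m) (h)) (g (m) (h))))) = r(0, 1, 2) = 2
  m = 1
  m = 1
  h = 2
  (g (m) (h)) = g(1, 2) = 2
  h = 2
  m = 1
  h = 2
  (p (h) (m) (h)) = p(2, 1, 2) = 1
  m = 1
  h = 2
  (g (m) (h)) = g(1, 2) = 2
  (p (g (m) (h)) (p (h) (m) (h)) (g (m) (h))) = p(2, 1, 2) = 1
  h = 2
  m = 1
  h = 2
  (p (h) (m) (h)) = p(2, 1, 2) = 1
  h = 2
  (g (p (h) (m) (h)) (h)) = g(1, 2) = 2
  (g (p (g (m) (h)) (p (h) (m) (h)) (g (m) (h))) (g (p (h) (m) (h)) (h))) = g(1, 2) = 2
  (g (m) (g (p (g (m) (h)) (p (h) (m) (h)) (g (m) (h))) (g (p (h) (m) (h)) (h)))) = g(1, 2) = 2
  (g (r (r (p (g (m) (h)) (m) (g (m) (h))) (p (g (m) (h)) (r (m) (m) (h)) (g (m) (h))) (g (r (m) (m) (h)) (g (m) (h)))) (p (g (p (h) (m) (h)) (g (m) (h))) (p (g (m) (h)) (m) (h)) (g (r (m) (m) (h)) (g (m) (h)))) (g (r (p (h) (m) (h)) (r (m) (m) (h)) (h)) (g (r (m) (m) (h)) (g (m) (h))))) (g (m) (g (p (g (m) (h)) (p (h) (m) (h)) (g (m) (h))) (g (p (h) (m) (h)) (h))))) = g(2, 2) = 0

value = 0


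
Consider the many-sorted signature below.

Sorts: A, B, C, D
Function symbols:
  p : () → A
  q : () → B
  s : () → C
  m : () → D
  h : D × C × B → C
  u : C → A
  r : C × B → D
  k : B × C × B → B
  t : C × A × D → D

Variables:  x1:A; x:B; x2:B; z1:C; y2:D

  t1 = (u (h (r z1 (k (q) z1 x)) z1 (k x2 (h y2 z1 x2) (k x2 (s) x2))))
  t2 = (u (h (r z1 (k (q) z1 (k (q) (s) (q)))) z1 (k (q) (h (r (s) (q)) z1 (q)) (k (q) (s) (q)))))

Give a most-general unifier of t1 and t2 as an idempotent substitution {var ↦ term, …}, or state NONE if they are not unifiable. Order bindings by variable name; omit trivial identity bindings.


{x ↦ (k (q) (s) (q)), x2 ↦ (q), y2 ↦ (r (s) (q))}


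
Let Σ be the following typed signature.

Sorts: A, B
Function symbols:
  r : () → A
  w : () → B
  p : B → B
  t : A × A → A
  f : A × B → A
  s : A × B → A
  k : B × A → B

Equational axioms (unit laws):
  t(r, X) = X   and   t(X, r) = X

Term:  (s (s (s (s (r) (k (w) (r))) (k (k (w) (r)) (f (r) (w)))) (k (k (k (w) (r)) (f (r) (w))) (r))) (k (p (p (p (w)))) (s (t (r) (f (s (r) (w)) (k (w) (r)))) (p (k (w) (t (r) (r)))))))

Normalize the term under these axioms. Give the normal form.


1. (s (s (s (s (r) (k (w) (r))) (k (k (w) (r)) (f (r) (w)))) (k (k (k (w) (r)) (f (r) (w))) (r))) (k (p (p (p (w)))) (s (t (r) (f (s (r) (w)) (k (w) (r)))) (p (k (w) (t (r) (r)))))))  →  (s (s (s (s (r) (k (w) (r))) (k (k (w) (r)) (f (r) (w)))) (k (k (k (w) (r)) (f (r) (w))) (r))) (k (p (p (p (w)))) (s (f (s (r) (w)) (k (w) (r))) (p (k (w) (t (r) (r)))))))
2. (s (s (s (s (r) (k (w) (r))) (k (k (w) (r)) (f (r) (w)))) (k (k (k (w) (r)) (f (r) (w))) (r))) (k (p (p (p (w)))) (s (f (s (r) (w)) (k (w) (r))) (p (k (w) (t (r) (r)))))))  →  (s (s (s (s (r) (k (w) (r))) (k (k (w) (r)) (f (r) (w)))) (k (k (k (w) (r)) (f (r) (w))) (r))) (k (p (p (p (w)))) (s (f (s (r) (w)) (k (w) (r))) (p (k (w) (r))))))

normal form = (s (s (s (s (r) (k (w) (r))) (k (k (w) (r)) (f (r) (w)))) (k (k (k (w) (r)) (f (r) (w))) (r))) (k (p (p (p (w)))) (s (f (s (r) (w)) (k (w) (r))) (p (k (w) (r))))))


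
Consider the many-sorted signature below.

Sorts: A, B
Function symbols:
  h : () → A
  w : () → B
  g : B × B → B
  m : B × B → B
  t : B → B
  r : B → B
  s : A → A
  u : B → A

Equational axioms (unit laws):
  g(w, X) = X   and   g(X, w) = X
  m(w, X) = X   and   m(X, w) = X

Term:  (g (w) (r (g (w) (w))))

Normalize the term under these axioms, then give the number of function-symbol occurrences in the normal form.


1. (g (w) (r (g (w) (w))))  →  (r (g (w) (w)))
2. (r (g (w) (w)))  →  (r (w))
normal form: (r (w))

size = 2


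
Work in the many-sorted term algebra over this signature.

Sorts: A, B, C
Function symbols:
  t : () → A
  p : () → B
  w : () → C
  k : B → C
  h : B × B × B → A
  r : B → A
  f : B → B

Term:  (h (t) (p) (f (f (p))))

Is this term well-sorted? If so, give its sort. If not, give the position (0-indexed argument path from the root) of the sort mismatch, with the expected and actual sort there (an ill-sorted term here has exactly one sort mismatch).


ill-sorted at position [0]: expected B, got A

  (t) : A
  (p) : B
      (p) : B
    (f (p)) : B
  (f (f (p))) : B
(h (t) (p) (f (f (p)))) : ✗ arg 0 at [0] has sort A, expected B


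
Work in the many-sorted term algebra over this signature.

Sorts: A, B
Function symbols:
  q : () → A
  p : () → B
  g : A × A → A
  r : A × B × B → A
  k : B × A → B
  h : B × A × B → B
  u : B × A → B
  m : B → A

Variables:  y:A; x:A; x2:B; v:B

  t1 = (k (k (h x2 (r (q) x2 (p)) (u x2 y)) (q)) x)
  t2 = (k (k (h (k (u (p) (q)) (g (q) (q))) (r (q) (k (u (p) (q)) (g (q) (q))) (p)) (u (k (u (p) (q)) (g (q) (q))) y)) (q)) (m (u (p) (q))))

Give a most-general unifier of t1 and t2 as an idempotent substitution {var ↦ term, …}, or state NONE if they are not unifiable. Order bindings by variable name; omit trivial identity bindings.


{x ↦ (m (u (p) (q))), x2 ↦ (k (u (p) (q)) (g (q) (q)))}


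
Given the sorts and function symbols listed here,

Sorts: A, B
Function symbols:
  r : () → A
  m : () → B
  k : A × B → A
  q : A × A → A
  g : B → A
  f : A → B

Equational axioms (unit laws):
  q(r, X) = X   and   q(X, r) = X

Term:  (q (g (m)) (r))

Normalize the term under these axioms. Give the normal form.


1. (q (g (m)) (r))  →  (g (m))

normal form = (g (m))


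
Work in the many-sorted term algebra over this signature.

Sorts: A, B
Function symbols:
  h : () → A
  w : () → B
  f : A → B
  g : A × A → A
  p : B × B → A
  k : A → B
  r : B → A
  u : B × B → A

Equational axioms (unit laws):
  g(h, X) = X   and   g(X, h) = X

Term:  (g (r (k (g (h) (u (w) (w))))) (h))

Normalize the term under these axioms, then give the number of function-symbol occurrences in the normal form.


size = 5

1. (g (r (k (g (h) (u (w) (w))))) (h))  →  (r (k (g (h) (u (w) (w)))))
2. (r (k (g (h) (u (w) (w)))))  →  (r (k (u (w) (w))))
normal form: (r (k (u (w) (w))))


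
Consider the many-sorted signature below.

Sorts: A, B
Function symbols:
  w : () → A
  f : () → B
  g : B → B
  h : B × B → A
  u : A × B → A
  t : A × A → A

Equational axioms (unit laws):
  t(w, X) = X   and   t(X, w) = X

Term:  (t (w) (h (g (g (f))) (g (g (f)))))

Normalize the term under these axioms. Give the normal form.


1. (t (w) (h (g (g (f))) (g (g (f)))))  →  (h (g (g (f))) (g (g (f))))

normal form = (h (g (g (f))) (g (g (f))))


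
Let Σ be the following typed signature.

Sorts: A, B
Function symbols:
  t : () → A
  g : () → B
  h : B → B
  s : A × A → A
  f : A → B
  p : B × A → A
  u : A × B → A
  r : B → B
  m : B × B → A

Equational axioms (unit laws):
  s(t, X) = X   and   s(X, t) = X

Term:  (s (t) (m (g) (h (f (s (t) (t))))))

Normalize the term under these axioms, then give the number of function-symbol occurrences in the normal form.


size = 5

1. (s (t) (m (g) (h (f (s (t) (t))))))  →  (m (g) (h (f (s (t) (t)))))
2. (m (g) (h (f (s (t) (t)))))  →  (m (g) (h (f (t))))
normal form: (m (g) (h (f (t))))


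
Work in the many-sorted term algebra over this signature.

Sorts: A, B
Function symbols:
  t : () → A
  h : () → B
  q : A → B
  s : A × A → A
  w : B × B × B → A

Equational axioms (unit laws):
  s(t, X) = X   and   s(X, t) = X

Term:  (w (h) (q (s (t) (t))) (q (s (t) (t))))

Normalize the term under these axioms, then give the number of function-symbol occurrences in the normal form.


1. (w (h) (q (s (t) (t))) (q (s (t) (t))))  →  (w (h) (q (t)) (q (s (t) (t))))
2. (w (h) (q (t)) (q (s (t) (t))))  →  (w (h) (q (t)) (q (t)))
normal form: (w (h) (q (t)) (q (t)))

size = 6


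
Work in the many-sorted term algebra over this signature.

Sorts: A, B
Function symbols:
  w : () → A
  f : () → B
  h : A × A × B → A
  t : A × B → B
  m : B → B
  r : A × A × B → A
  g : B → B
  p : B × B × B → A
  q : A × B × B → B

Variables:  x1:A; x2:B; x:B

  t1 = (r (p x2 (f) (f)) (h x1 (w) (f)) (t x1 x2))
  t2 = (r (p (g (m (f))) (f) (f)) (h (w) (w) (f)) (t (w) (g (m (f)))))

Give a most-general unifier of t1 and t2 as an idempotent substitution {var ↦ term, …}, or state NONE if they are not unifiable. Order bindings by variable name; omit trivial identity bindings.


{x1 ↦ (w), x2 ↦ (g (m (f)))}


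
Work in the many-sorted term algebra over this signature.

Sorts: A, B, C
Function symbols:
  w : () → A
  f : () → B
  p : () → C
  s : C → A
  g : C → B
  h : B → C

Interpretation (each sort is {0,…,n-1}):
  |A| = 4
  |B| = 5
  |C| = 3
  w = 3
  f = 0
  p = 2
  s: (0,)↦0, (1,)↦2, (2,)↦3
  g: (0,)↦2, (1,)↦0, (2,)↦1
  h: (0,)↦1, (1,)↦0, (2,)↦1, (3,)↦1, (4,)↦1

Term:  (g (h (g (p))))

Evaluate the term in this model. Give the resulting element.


  p = 2
  (g (p)) = g(2,) = 1
  (h (g (p))) = h(1,) = 0
  (g (h (g (p)))) = g(0,) = 2

value = 2


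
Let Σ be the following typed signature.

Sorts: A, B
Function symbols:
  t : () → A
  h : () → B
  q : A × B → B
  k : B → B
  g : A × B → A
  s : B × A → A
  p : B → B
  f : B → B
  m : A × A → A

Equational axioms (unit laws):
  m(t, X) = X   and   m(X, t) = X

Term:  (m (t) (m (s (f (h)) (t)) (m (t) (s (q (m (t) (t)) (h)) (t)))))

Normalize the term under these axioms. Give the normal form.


1. (m (t) (m (s (f (h)) (t)) (m (t) (s (q (m (t) (t)) (h)) (t)))))  →  (m (s (f (h)) (t)) (m (t) (s (q (m (t) (t)) (h)) (t))))
2. (m (s (f (h)) (t)) (m (t) (s (q (m (t) (t)) (h)) (t))))  →  (m (s (f (h)) (t)) (s (q (m (t) (t)) (h)) (t)))
3. (m (s (f (h)) (t)) (s (q (m (t) (t)) (h)) (t)))  →  (m (s (f (h)) (t)) (s (q (t) (h)) (t)))

normal form = (m (s (f (h)) (t)) (s (q (t) (h)) (t)))


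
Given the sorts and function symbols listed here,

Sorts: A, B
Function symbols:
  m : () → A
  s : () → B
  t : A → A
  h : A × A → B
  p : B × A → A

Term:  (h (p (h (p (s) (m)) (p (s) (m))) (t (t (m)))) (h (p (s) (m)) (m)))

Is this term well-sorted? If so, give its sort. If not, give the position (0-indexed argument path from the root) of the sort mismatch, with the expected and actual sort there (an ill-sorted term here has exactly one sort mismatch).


        (s) : B
        (m) : A
      (p (s) (m)) : A
        (s) : B
        (m) : A
      (p (s) (m)) : A
    (h (p (s) (m)) (p (s) (m))) : B
        (m) : A
      (t (m)) : A
    (t (t (m))) : A
  (p (h (p (s) (m)) (p (s) (m))) (t (t (m)))) : A
      (s) : B
      (m) : A
    (p (s) (m)) : A
    (m) : A
  (h (p (s) (m)) (m)) : B
(h (p (h (p (s) (m)) (p (s) (m))) (t (t (m)))) (h (p (s) (m)) (m))) : ✗ arg 1 at [1] has sort B, expected A

ill-sorted at position [1]: expected A, got B


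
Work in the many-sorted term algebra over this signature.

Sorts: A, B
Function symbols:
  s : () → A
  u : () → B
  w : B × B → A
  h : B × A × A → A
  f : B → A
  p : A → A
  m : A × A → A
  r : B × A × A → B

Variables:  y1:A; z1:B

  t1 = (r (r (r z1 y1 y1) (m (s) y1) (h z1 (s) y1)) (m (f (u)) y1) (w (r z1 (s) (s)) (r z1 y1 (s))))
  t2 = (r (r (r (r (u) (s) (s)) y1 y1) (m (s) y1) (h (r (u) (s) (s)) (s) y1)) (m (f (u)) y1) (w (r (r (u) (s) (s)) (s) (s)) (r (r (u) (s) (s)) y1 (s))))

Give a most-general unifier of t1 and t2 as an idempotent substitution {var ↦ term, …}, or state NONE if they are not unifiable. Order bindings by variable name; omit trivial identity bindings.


{z1 ↦ (r (u) (s) (s))}


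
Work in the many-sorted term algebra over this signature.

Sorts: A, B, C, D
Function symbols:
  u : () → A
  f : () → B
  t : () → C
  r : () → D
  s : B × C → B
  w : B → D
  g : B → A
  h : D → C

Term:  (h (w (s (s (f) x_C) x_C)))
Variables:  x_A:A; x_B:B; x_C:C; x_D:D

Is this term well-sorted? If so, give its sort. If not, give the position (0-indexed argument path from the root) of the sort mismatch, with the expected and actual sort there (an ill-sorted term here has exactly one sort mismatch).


        (f) : B
        x_C : C
      (s (f) x_C) : B
      x_C : C
    (s (s (f) x_C) x_C) : B
  (w (s (s (f) x_C) x_C)) : D
(h (w (s (s (f) x_C) x_C))) : C

well-sorted; sort = C


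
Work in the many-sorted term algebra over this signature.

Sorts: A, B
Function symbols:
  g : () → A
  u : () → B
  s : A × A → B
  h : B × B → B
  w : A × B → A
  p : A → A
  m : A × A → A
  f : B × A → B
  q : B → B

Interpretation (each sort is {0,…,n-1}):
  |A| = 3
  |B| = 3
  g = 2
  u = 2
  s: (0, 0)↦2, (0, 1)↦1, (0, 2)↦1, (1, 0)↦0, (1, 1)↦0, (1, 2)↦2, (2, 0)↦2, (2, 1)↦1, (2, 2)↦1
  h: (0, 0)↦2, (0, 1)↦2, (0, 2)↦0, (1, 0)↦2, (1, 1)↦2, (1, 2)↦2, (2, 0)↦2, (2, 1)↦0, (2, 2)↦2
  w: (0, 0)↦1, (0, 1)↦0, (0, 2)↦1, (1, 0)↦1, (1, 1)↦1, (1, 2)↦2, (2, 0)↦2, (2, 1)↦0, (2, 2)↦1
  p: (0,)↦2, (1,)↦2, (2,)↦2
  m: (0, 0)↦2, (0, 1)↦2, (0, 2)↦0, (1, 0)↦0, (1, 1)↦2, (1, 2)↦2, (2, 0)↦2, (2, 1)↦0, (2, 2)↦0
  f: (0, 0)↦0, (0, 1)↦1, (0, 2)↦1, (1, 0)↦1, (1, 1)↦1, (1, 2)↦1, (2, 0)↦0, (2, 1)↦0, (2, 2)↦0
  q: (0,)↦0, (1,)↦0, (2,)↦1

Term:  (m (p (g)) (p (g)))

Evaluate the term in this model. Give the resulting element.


value = 0

  g = 2
  (p (g)) = p(2,) = 2
  g = 2
  (p (g)) = p(2,) = 2
  (m (p (g)) (p (g))) = m(2, 2) = 0
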